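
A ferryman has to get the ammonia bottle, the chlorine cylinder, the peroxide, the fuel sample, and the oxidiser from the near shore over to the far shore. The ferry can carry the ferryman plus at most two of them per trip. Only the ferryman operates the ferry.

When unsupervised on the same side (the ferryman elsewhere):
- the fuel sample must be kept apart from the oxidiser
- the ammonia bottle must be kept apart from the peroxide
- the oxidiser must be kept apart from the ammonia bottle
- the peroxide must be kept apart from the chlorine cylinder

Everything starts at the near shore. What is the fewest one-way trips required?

7

Counting alone: the ferryman can take at most 2 across per trip to the far shore, so moving all 5 needs at least 3 loaded trips out, with a return between consecutive ones — at least 5 crossings.
The safety rule pushes this higher. Following every safe sequence of crossings, the most of the 5 that can be at the far shore as the ferry arrives there on crossing 5 is 4 — never all 5.
So no plan with fewer than 7 crossings exists, and this one achieves 7:
1. Ferryman goes to the far shore with the oxidiser and the peroxide.
2. Ferryman goes back to the near shore alone.
3. Ferryman goes to the far shore with the ammonia bottle.
4. Ferryman goes back to the near shore with the oxidiser and the peroxide.
5. Ferryman goes to the far shore with the chlorine cylinder and the fuel sample.
6. Ferryman goes back to the near shore alone.
7. Ferryman goes to the far shore with the oxidiser and the peroxide.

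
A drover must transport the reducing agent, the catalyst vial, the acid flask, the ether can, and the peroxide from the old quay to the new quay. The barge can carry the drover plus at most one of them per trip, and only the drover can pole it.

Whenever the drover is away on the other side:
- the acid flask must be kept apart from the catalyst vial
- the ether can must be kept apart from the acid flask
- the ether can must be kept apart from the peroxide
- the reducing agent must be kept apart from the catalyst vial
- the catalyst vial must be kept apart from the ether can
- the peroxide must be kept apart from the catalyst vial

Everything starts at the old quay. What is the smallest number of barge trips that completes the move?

impossible

Whatever the first load, the items left behind include a forbidden pair without the drover. No opening move is safe, so no plan exists.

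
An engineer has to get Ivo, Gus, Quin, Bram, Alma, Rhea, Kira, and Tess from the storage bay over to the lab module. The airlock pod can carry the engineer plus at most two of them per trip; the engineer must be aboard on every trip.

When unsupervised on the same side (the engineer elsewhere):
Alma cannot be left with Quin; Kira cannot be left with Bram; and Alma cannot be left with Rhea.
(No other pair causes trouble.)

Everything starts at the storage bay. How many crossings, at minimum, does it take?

Counting alone: the engineer can take at most 2 across per trip to the lab module, so moving all 8 needs at least 4 loaded trips out, with a return between consecutive ones — at least 7 crossings.
The safety rule pushes this higher. Following every safe sequence of crossings, the most of the 8 that can be at the lab module as the airlock pod arrives there on crossing 7 is 7 — never all 8.
So no plan with fewer than 9 crossings exists, and this one achieves 9:
1. Engineer goes to the lab module with Alma and Bram.
2. Engineer goes back to the storage bay alone.
3. Engineer goes to the lab module with Ivo.
4. Engineer goes back to the storage bay alone.
5. Engineer goes to the lab module with Gus and Quin.
6. Engineer goes back to the storage bay with Alma.
7. Engineer goes to the lab module with Rhea and Tess.
8. Engineer goes back to the storage bay alone.
9. Engineer goes to the lab module with Alma and Kira.

9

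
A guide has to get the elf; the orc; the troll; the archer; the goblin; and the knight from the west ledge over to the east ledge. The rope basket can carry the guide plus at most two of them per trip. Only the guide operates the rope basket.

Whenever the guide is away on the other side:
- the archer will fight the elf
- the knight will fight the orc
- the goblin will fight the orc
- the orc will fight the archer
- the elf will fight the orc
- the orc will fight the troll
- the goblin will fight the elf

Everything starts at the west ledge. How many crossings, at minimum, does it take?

9

Counting alone: the guide can take at most 2 across per trip to the east ledge, so moving all 6 needs at least 3 loaded trips out, with a return between consecutive ones — at least 5 crossings.
The safety rule pushes this higher. Following every safe sequence of crossings, the most of the 6 that can be at the east ledge as the rope basket arrives there on crossings 5, 7 is 4, 5 respectively — never all 6.
So no plan with fewer than 9 crossings exists, and this one achieves 9:
1. Guide goes to the east ledge with the elf and the orc.  [the west ledge: the archer, the goblin, the knight, the troll | the east ledge: the elf, the orc]
2. Guide goes back to the west ledge with the elf.  [the west ledge: the archer, the elf, the goblin, the knight, the troll | the east ledge: the orc]
3. Guide goes to the east ledge with the elf and the troll.  [the west ledge: the archer, the goblin, the knight | the east ledge: the elf, the orc, the troll]
4. Guide goes back to the west ledge with the orc.  [the west ledge: the archer, the goblin, the knight, the orc | the east ledge: the elf, the troll]
5. Guide goes to the east ledge with the knight and the orc.  [the west ledge: the archer, the goblin | the east ledge: the elf, the knight, the orc, the troll]
6. Guide goes back to the west ledge with the orc.  [the west ledge: the archer, the goblin, the orc | the east ledge: the elf, the knight, the troll]
7. Guide goes to the east ledge with the archer and the goblin.  [the west ledge: the orc | the east ledge: the archer, the elf, the goblin, the knight, the troll]
8. Guide goes back to the west ledge with the elf.  [the west ledge: the elf, the orc | the east ledge: the archer, the goblin, the knight, the troll]
9. Guide goes to the east ledge with the elf and the orc.  [the west ledge: — | the east ledge: the archer, the elf, the goblin, the knight, the orc, the troll]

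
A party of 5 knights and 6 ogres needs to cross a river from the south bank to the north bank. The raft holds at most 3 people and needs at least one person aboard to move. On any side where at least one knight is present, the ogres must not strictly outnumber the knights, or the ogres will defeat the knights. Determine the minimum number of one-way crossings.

The ogres already outnumber the knights at the south bank before anyone moves, so the starting position itself is disallowed.

impossible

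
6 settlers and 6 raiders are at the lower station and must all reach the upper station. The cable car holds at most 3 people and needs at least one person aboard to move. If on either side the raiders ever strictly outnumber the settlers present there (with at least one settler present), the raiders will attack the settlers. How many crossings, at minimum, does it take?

Following every safe sequence of crossings from the start, the most of the 12 that can be at the upper station as the cable car arrives there on crossings 1, 3, 5 is 3, 5, 6 respectively; the best ever achieved is 6 of 12.
From crossing 7 on, no configuration arises that was not already reachable earlier: only 17 distinct safe configurations (who is on which side, and where the cable car is) can ever be reached, none of them has everyone across, and every continuation just revisits them. They are: 0 settlers + 0 raiders across (cable car back at the start); 0 settlers + 1 raider across (cable car there); 0 settlers + 1 raider across (cable car back at the start); 0 settlers + 2 raiders across (cable car there); 0 settlers + 2 raiders across (cable car back at the start); 0 settlers + 3 raiders across (cable car there); 0 settlers + 3 raiders across (cable car back at the start); 0 settlers + 4 raiders across (cable car there); 0 settlers + 4 raiders across (cable car back at the start); 0 settlers + 5 raiders across (cable car there); 0 settlers + 5 raiders across (cable car back at the start); 0 settlers + 6 raiders across (cable car there); 1 settler + 1 raider across (cable car there); 1 settler + 1 raider across (cable car back at the start); 2 settlers + 2 raiders across (cable car there); 2 settlers + 2 raiders across (cable car back at the start); 3 settlers + 3 raiders across (cable car there). So no valid plan exists.

impossible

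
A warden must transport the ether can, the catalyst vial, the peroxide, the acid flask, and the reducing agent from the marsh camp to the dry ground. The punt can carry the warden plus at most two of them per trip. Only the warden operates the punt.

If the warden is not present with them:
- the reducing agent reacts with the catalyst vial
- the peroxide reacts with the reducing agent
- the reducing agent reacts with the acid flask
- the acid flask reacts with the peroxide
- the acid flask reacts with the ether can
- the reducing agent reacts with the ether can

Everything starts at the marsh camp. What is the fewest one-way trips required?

Counting alone: the warden can take at most 2 across per trip to the dry ground, so moving all 5 needs at least 3 loaded trips out, with a return between consecutive ones — at least 5 crossings.
The safety rule pushes this higher. Following every safe sequence of crossings, the most of the 5 that can be at the dry ground as the punt arrives there on crossing 5 is 4 — never all 5.
So no plan with fewer than 7 crossings exists, and this one achieves 7:
1. Warden goes to the dry ground with the acid flask and the reducing agent.  [the marsh camp: the catalyst vial, the ether can, the peroxide | the dry ground: the acid flask, the reducing agent]
2. Warden goes back to the marsh camp with the acid flask.  [the marsh camp: the acid flask, the catalyst vial, the ether can, the peroxide | the dry ground: the reducing agent]
3. Warden goes to the dry ground with the ether can and the peroxide.  [the marsh camp: the acid flask, the catalyst vial | the dry ground: the ether can, the peroxide, the reducing agent]
4. Warden goes back to the marsh camp with the reducing agent.  [the marsh camp: the acid flask, the catalyst vial, the reducing agent | the dry ground: the ether can, the peroxide]
5. Warden goes to the dry ground with the acid flask and the catalyst vial.  [the marsh camp: the reducing agent | the dry ground: the acid flask, the catalyst vial, the ether can, the peroxide]
6. Warden goes back to the marsh camp with the acid flask.  [the marsh camp: the acid flask, the reducing agent | the dry ground: the catalyst vial, the ether can, the peroxide]
7. Warden goes to the dry ground with the acid flask and the reducing agent.  [the marsh camp: — | the dry ground: the acid flask, the catalyst vial, the ether can, the peroxide, the reducing agent]

7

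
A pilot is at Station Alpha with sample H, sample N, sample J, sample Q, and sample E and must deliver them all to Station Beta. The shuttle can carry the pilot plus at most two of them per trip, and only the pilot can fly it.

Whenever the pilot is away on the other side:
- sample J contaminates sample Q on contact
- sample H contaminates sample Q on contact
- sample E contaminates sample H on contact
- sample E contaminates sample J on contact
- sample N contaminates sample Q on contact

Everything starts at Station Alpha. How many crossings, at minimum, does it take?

Counting alone: the pilot can take at most 2 across per trip to Station Beta, so moving all 5 needs at least 3 loaded trips out, with a return between consecutive ones — at least 5 crossings.
The safety rule pushes this higher. Following every safe sequence of crossings, the most of the 5 that can be at Station Beta as the shuttle arrives there on crossing 5 is 4 — never all 5.
So no plan with fewer than 7 crossings exists, and this one achieves 7:
1. Pilot goes to Station Beta with sample E and sample Q.
2. Pilot goes back to Station Alpha alone.
3. Pilot goes to Station Beta with sample H.
4. Pilot goes back to Station Alpha with sample E and sample Q.
5. Pilot goes to Station Beta with sample J and sample N.
6. Pilot goes back to Station Alpha alone.
7. Pilot goes to Station Beta with sample E and sample Q.

7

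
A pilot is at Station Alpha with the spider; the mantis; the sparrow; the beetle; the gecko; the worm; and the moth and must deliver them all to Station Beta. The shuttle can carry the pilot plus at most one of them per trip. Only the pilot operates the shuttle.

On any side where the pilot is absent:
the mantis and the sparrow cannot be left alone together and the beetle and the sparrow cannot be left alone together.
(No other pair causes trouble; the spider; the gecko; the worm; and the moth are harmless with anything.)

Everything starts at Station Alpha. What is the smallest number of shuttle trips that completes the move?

15

Counting alone: the pilot can take at most 1 across per trip to Station Beta, so moving all 7 needs at least 7 loaded trips out, with a return between consecutive ones — at least 13 crossings.
The safety rule pushes this higher. Following every safe sequence of crossings, the most of the 7 that can be at Station Beta as the shuttle arrives there on crossing 13 is 6 — never all 7.
So no plan with fewer than 15 crossings exists, and this one achieves 15:
1. Pilot goes to Station Beta with the sparrow.  [Station Alpha: the beetle, the gecko, the mantis, the moth, the spider, the worm | Station Beta: the sparrow]
2. Pilot goes back to Station Alpha alone.  [Station Alpha: the beetle, the gecko, the mantis, the moth, the spider, the worm | Station Beta: the sparrow]
3. Pilot goes to Station Beta with the spider.  [Station Alpha: the beetle, the gecko, the mantis, the moth, the worm | Station Beta: the sparrow, the spider]
4. Pilot goes back to Station Alpha alone.  [Station Alpha: the beetle, the gecko, the mantis, the moth, the worm | Station Beta: the sparrow, the spider]
5. Pilot goes to Station Beta with the mantis.  [Station Alpha: the beetle, the gecko, the moth, the worm | Station Beta: the mantis, the sparrow, the spider]
6. Pilot goes back to Station Alpha with the sparrow.  [Station Alpha: the beetle, the gecko, the moth, the sparrow, the worm | Station Beta: the mantis, the spider]
7. Pilot goes to Station Beta with the beetle.  [Station Alpha: the gecko, the moth, the sparrow, the worm | Station Beta: the beetle, the mantis, the spider]
8. Pilot goes back to Station Alpha alone.  [Station Alpha: the gecko, the moth, the sparrow, the worm | Station Beta: the beetle, the mantis, the spider]
9. Pilot goes to Station Beta with the gecko.  [Station Alpha: the moth, the sparrow, the worm | Station Beta: the beetle, the gecko, the mantis, the spider]
10. Pilot goes back to Station Alpha alone.  [Station Alpha: the moth, the sparrow, the worm | Station Beta: the beetle, the gecko, the mantis, the spider]
11. Pilot goes to Station Beta with the worm.  [Station Alpha: the moth, the sparrow | Station Beta: the beetle, the gecko, the mantis, the spider, the worm]
12. Pilot goes back to Station Alpha alone.  [Station Alpha: the moth, the sparrow | Station Beta: the beetle, the gecko, the mantis, the spider, the worm]
13. Pilot goes to Station Beta with the moth.  [Station Alpha: the sparrow | Station Beta: the beetle, the gecko, the mantis, the moth, the spider, the worm]
14. Pilot goes back to Station Alpha alone.  [Station Alpha: the sparrow | Station Beta: the beetle, the gecko, the mantis, the moth, the spider, the worm]
15. Pilot goes to Station Beta with the sparrow.  [Station Alpha: — | Station Beta: the beetle, the gecko, the mantis, the moth, the sparrow, the spider, the worm]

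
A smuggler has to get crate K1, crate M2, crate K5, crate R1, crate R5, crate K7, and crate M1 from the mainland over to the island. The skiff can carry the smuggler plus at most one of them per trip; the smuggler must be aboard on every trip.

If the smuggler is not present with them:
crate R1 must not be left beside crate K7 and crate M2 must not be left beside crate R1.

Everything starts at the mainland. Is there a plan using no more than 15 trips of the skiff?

Yes

Yes — this plan uses 15 crossings (≤ 15):
1. Smuggler goes to the island with crate R1.  [the mainland: crate K1, crate K5, crate K7, crate M1, crate M2, crate R5 | the island: crate R1]
2. Smuggler goes back to the mainland alone.  [the mainland: crate K1, crate K5, crate K7, crate M1, crate M2, crate R5 | the island: crate R1]
3. Smuggler goes to the island with crate K1.  [the mainland: crate K5, crate K7, crate M1, crate M2, crate R5 | the island: crate K1, crate R1]
4. Smuggler goes back to the mainland alone.  [the mainland: crate K5, crate K7, crate M1, crate M2, crate R5 | the island: crate K1, crate R1]
5. Smuggler goes to the island with crate M2.  [the mainland: crate K5, crate K7, crate M1, crate R5 | the island: crate K1, crate M2, crate R1]
6. Smuggler goes back to the mainland with crate R1.  [the mainland: crate K5, crate K7, crate M1, crate R1, crate R5 | the island: crate K1, crate M2]
7. Smuggler goes to the island with crate K7.  [the mainland: crate K5, crate M1, crate R1, crate R5 | the island: crate K1, crate K7, crate M2]
8. Smuggler goes back to the mainland alone.  [the mainland: crate K5, crate M1, crate R1, crate R5 | the island: crate K1, crate K7, crate M2]
9. Smuggler goes to the island with crate K5.  [the mainland: crate M1, crate R1, crate R5 | the island: crate K1, crate K5, crate K7, crate M2]
10. Smuggler goes back to the mainland alone.  [the mainland: crate M1, crate R1, crate R5 | the island: crate K1, crate K5, crate K7, crate M2]
11. Smuggler goes to the island with crate R5.  [the mainland: crate M1, crate R1 | the island: crate K1, crate K5, crate K7, crate M2, crate R5]
12. Smuggler goes back to the mainland alone.  [the mainland: crate M1, crate R1 | the island: crate K1, crate K5, crate K7, crate M2, crate R5]
13. Smuggler goes to the island with crate M1.  [the mainland: crate R1 | the island: crate K1, crate K5, crate K7, crate M1, crate M2, crate R5]
14. Smuggler goes back to the mainland alone.  [the mainland: crate R1 | the island: crate K1, crate K5, crate K7, crate M1, crate M2, crate R5]
15. Smuggler goes to the island with crate R1.  [the mainland: — | the island: crate K1, crate K5, crate K7, crate M1, crate M2, crate R1, crate R5]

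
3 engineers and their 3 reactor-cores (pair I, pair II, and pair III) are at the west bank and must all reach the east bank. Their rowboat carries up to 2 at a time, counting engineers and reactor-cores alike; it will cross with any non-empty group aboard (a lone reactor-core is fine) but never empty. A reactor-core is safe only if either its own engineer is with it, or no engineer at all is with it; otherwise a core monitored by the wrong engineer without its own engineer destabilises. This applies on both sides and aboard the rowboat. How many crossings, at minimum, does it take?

Counting alone: each trip to the east bank takes at most 2 across and each return brings at least 1 back, so after t trips out (and t−1 returns) at most 2t − (t−1) of the 6 are across; that first reaches 6 at t = 5, so at least 9 crossings are needed.
The safety rule pushes this higher. Following every safe sequence of crossings, the most of the 6 that can be at the east bank as the rowboat arrives there on crossing 9 is 5 — never all 6.
So no plan with fewer than 11 crossings exists, and this one achieves 11:
1. engineer I and reactor-core I cross → the east bank.
2. engineer I crosses ← the west bank.
3. reactor-core II and reactor-core III cross → the east bank.
4. reactor-core I crosses ← the west bank.
5. engineer II and engineer III cross → the east bank.
6. engineer II and reactor-core II cross ← the west bank.
7. engineer I and engineer II cross → the east bank.
8. reactor-core III crosses ← the west bank.
9. reactor-core I and reactor-core II cross → the east bank.
10. engineer III crosses ← the west bank.
11. engineer III and reactor-core III cross → the east bank.

11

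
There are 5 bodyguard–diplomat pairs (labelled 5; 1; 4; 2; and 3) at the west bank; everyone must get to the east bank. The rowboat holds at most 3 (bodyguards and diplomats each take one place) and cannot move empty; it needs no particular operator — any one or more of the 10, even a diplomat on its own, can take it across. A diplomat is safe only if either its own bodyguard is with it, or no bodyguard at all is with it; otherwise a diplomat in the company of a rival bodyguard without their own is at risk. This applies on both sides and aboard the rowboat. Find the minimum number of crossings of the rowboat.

11

Counting alone: each trip to the east bank takes at most 3 across and each return brings at least 1 back, so after t trips out (and t−1 returns) at most 3t − (t−1) of the 10 are across; that first reaches 10 at t = 5, so at least 9 crossings are needed.
The safety rule pushes this higher. Following every safe sequence of crossings, the most of the 10 that can be at the east bank as the rowboat arrives there on crossing 9 is 9 — never all 10.
So no plan with fewer than 11 crossings exists, and this one achieves 11:
1. bodyguard 5 and diplomat 5 cross → the east bank.
2. bodyguard 5 crosses ← the west bank.
3. diplomat 1, diplomat 2, and diplomat 4 cross → the east bank.
4. diplomat 5 crosses ← the west bank.
5. bodyguard 1, bodyguard 2, and bodyguard 4 cross → the east bank.
6. bodyguard 1 and diplomat 1 cross ← the west bank.
7. bodyguard 1, bodyguard 3, and bodyguard 5 cross → the east bank.
8. diplomat 4 crosses ← the west bank.
9. diplomat 1 and diplomat 5 cross → the east bank.
10. diplomat 5 crosses ← the west bank.
11. diplomat 3, diplomat 4, and diplomat 5 cross → the east bank.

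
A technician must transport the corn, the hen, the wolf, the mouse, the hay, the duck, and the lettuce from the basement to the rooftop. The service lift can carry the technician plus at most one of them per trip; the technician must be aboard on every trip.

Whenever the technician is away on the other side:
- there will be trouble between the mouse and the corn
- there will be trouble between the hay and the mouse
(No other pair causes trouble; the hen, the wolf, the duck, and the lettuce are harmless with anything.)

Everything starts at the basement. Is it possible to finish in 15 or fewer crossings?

Yes — this plan uses 15 crossings (≤ 15):
1. Technician goes to the rooftop with the mouse.  [the basement: the corn, the duck, the hay, the hen, the lettuce, the wolf | the rooftop: the mouse]
2. Technician goes back to the basement alone.  [the basement: the corn, the duck, the hay, the hen, the lettuce, the wolf | the rooftop: the mouse]
3. Technician goes to the rooftop with the corn.  [the basement: the duck, the hay, the hen, the lettuce, the wolf | the rooftop: the corn, the mouse]
4. Technician goes back to the basement with the mouse.  [the basement: the duck, the hay, the hen, the lettuce, the mouse, the wolf | the rooftop: the corn]
5. Technician goes to the rooftop with the hay.  [the basement: the duck, the hen, the lettuce, the mouse, the wolf | the rooftop: the corn, the hay]
6. Technician goes back to the basement alone.  [the basement: the duck, the hen, the lettuce, the mouse, the wolf | the rooftop: the corn, the hay]
7. Technician goes to the rooftop with the hen.  [the basement: the duck, the lettuce, the mouse, the wolf | the rooftop: the corn, the hay, the hen]
8. Technician goes back to the basement alone.  [the basement: the duck, the lettuce, the mouse, the wolf | the rooftop: the corn, the hay, the hen]
9. Technician goes to the rooftop with the wolf.  [the basement: the duck, the lettuce, the mouse | the rooftop: the corn, the hay, the hen, the wolf]
10. Technician goes back to the basement alone.  [the basement: the duck, the lettuce, the mouse | the rooftop: the corn, the hay, the hen, the wolf]
11. Technician goes to the rooftop with the duck.  [the basement: the lettuce, the mouse | the rooftop: the corn, the duck, the hay, the hen, the wolf]
12. Technician goes back to the basement alone.  [the basement: the lettuce, the mouse | the rooftop: the corn, the duck, the hay, the hen, the wolf]
13. Technician goes to the rooftop with the lettuce.  [the basement: the mouse | the rooftop: the corn, the duck, the hay, the hen, the lettuce, the wolf]
14. Technician goes back to the basement alone.  [the basement: the mouse | the rooftop: the corn, the duck, the hay, the hen, the lettuce, the wolf]
15. Technician goes to the rooftop with the mouse.  [the basement: — | the rooftop: the corn, the duck, the hay, the hen, the lettuce, the mouse, the wolf]

Yes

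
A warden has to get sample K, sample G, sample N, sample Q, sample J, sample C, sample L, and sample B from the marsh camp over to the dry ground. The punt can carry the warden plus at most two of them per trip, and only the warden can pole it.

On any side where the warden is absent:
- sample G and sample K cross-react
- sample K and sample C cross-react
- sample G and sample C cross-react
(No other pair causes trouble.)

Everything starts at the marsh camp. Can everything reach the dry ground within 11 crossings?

No

Counting alone: the warden can take at most 2 across per trip to the dry ground, so moving all 8 needs at least 4 loaded trips out, with a return between consecutive ones — at least 7 crossings.
The safety rule pushes this higher. Following every safe sequence of crossings, the most of the 8 that can be at the dry ground as the punt arrives there on crossings 7, 9, 11 is 5, 6, 7 respectively — never all 8.
So the move cannot be finished within 11 crossings. (The shortest complete plan takes 13:)
1. Warden goes to the dry ground with sample G and sample K.
2. Warden goes back to the marsh camp with sample K.
3. Warden goes to the dry ground with sample K and sample N.
4. Warden goes back to the marsh camp with sample K.
5. Warden goes to the dry ground with sample K and sample Q.
6. Warden goes back to the marsh camp with sample K.
7. Warden goes to the dry ground with sample J and sample K.
8. Warden goes back to the marsh camp with sample K.
9. Warden goes to the dry ground with sample K and sample L.
10. Warden goes back to the marsh camp with sample K.
11. Warden goes to the dry ground with sample B and sample K.
12. Warden goes back to the marsh camp with sample K.
13. Warden goes to the dry ground with sample C and sample K.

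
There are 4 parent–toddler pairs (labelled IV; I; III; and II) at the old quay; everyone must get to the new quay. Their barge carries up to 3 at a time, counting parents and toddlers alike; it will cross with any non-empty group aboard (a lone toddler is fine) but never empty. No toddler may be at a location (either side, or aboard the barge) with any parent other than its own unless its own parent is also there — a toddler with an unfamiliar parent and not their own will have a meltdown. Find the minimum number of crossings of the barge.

Counting alone: each trip to the new quay takes at most 3 across and each return brings at least 1 back, so after t trips out (and t−1 returns) at most 3t − (t−1) of the 8 are across; that first reaches 8 at t = 4, so at least 7 crossings are needed.
The safety rule pushes this higher. Following every safe sequence of crossings, the most of the 8 that can be at the new quay as the barge arrives there on crossing 7 is 7 — never all 8.
So no plan with fewer than 9 crossings exists, and this one achieves 9:
1. parent IV and toddler IV cross → the new quay.
2. parent IV crosses ← the old quay.
3. parent I, parent IV, and toddler I cross → the new quay.
4. parent IV and toddler IV cross ← the old quay.
5. parent II, parent III, and parent IV cross → the new quay.
6. toddler I crosses ← the old quay.
7. toddler I and toddler IV cross → the new quay.
8. toddler IV crosses ← the old quay.
9. toddler II, toddler III, and toddler IV cross → the new quay.

9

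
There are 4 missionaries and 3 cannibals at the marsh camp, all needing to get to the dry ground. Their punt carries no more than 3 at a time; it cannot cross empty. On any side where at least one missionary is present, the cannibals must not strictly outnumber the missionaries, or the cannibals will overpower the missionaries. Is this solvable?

Yes

1. 3 cannibals → the dry ground.  (the marsh camp: 4M 0C; the dry ground: 0M 3C)
2. 1 cannibal ← the marsh camp.  (the marsh camp: 4M 1C; the dry ground: 0M 2C)
3. 3 missionaries → the dry ground.  (the marsh camp: 1M 1C; the dry ground: 3M 2C)
4. 1 missionary ← the marsh camp.  (the marsh camp: 2M 1C; the dry ground: 2M 2C)
5. 2 missionaries and 1 cannibal → the dry ground.  (the marsh camp: 0M 0C; the dry ground: 4M 3C)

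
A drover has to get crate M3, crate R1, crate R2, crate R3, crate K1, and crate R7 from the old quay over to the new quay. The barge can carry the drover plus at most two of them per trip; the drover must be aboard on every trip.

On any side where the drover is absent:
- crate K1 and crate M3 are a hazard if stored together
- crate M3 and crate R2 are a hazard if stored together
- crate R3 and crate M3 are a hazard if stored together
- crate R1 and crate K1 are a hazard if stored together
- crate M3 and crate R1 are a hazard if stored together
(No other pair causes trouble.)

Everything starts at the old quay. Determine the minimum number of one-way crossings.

9

Counting alone: the drover can take at most 2 across per trip to the new quay, so moving all 6 needs at least 3 loaded trips out, with a return between consecutive ones — at least 5 crossings.
The safety rule pushes this higher. Following every safe sequence of crossings, the most of the 6 that can be at the new quay as the barge arrives there on crossings 5, 7 is 4, 5 respectively — never all 6.
So no plan with fewer than 9 crossings exists, and this one achieves 9:
1. Drover goes to the new quay with crate M3 and crate R1.  [the old quay: crate K1, crate R2, crate R3, crate R7 | the new quay: crate M3, crate R1]
2. Drover goes back to the old quay with crate M3.  [the old quay: crate K1, crate M3, crate R2, crate R3, crate R7 | the new quay: crate R1]
3. Drover goes to the new quay with crate M3 and crate R2.  [the old quay: crate K1, crate R3, crate R7 | the new quay: crate M3, crate R1, crate R2]
4. Drover goes back to the old quay with crate M3.  [the old quay: crate K1, crate M3, crate R3, crate R7 | the new quay: crate R1, crate R2]
5. Drover goes to the new quay with crate M3 and crate R3.  [the old quay: crate K1, crate R7 | the new quay: crate M3, crate R1, crate R2, crate R3]
6. Drover goes back to the old quay with crate M3.  [the old quay: crate K1, crate M3, crate R7 | the new quay: crate R1, crate R2, crate R3]
7. Drover goes to the new quay with crate M3 and crate R7.  [the old quay: crate K1 | the new quay: crate M3, crate R1, crate R2, crate R3, crate R7]
8. Drover goes back to the old quay with crate M3.  [the old quay: crate K1, crate M3 | the new quay: crate R1, crate R2, crate R3, crate R7]
9. Drover goes to the new quay with crate K1 and crate M3.  [the old quay: — | the new quay: crate K1, crate M3, crate R1, crate R2, crate R3, crate R7]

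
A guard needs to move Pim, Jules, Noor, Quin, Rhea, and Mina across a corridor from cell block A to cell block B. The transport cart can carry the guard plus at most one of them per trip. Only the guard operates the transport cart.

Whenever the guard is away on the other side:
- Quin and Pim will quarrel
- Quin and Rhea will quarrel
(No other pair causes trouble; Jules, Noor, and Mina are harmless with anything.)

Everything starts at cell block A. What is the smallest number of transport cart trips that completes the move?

13

Counting alone: the guard can take at most 1 across per trip to cell block B, so moving all 6 needs at least 6 loaded trips out, with a return between consecutive ones — at least 11 crossings.
The safety rule pushes this higher. Following every safe sequence of crossings, the most of the 6 that can be at cell block B as the transport cart arrives there on crossing 11 is 5 — never all 6.
So no plan with fewer than 13 crossings exists, and this one achieves 13:
1. Guard goes to cell block B with Quin.
2. Guard goes back to cell block A alone.
3. Guard goes to cell block B with Pim.
4. Guard goes back to cell block A with Quin.
5. Guard goes to cell block B with Rhea.
6. Guard goes back to cell block A alone.
7. Guard goes to cell block B with Jules.
8. Guard goes back to cell block A alone.
9. Guard goes to cell block B with Noor.
10. Guard goes back to cell block A alone.
11. Guard goes to cell block B with Mina.
12. Guard goes back to cell block A alone.
13. Guard goes to cell block B with Quin.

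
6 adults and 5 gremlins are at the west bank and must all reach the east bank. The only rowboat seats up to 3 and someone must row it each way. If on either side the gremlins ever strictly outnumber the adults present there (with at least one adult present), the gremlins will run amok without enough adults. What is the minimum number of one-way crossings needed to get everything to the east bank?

9

Counting alone: each trip to the east bank takes at most 3 across and each return brings at least 1 back, so after t trips out (and t−1 returns) at most 3t − (t−1) of the 11 are across; that first reaches 11 at t = 5, so at least 9 crossings are needed.
The plan below uses exactly 9 crossings, so it is optimal:
1. 3 gremlins → the east bank.  (the west bank: 6A 2G; the east bank: 0A 3G)
2. 1 gremlin ← the west bank.  (the west bank: 6A 3G; the east bank: 0A 2G)
3. 3 adults → the east bank.  (the west bank: 3A 3G; the east bank: 3A 2G)
4. 1 adult ← the west bank.  (the west bank: 4A 3G; the east bank: 2A 2G)
5. 2 adults and 1 gremlin → the east bank.  (the west bank: 2A 2G; the east bank: 4A 3G)
6. 1 adult ← the west bank.  (the west bank: 3A 2G; the east bank: 3A 3G)
7. 2 adults and 1 gremlin → the east bank.  (the west bank: 1A 1G; the east bank: 5A 4G)
8. 1 adult ← the west bank.  (the west bank: 2A 1G; the east bank: 4A 4G)
9. 2 adults and 1 gremlin → the east bank.  (the west bank: 0A 0G; the east bank: 6A 5G)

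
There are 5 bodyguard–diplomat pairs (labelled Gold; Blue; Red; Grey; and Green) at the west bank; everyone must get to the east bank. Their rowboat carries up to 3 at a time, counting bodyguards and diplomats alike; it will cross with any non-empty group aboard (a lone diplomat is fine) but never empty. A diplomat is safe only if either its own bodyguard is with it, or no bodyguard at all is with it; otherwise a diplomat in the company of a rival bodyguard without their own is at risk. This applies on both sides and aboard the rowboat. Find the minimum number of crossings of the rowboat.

11

Counting alone: each trip to the east bank takes at most 3 across and each return brings at least 1 back, so after t trips out (and t−1 returns) at most 3t − (t−1) of the 10 are across; that first reaches 10 at t = 5, so at least 9 crossings are needed.
The safety rule pushes this higher. Following every safe sequence of crossings, the most of the 10 that can be at the east bank as the rowboat arrives there on crossing 9 is 9 — never all 10.
So no plan with fewer than 11 crossings exists, and this one achieves 11:
1. bodyguard Gold and diplomat Gold cross → the east bank.
2. bodyguard Gold crosses ← the west bank.
3. diplomat Blue, diplomat Grey, and diplomat Red cross → the east bank.
4. diplomat Gold crosses ← the west bank.
5. bodyguard Blue, bodyguard Grey, and bodyguard Red cross → the east bank.
6. bodyguard Blue and diplomat Blue cross ← the west bank.
7. bodyguard Blue, bodyguard Gold, and bodyguard Green cross → the east bank.
8. diplomat Red crosses ← the west bank.
9. diplomat Blue and diplomat Gold cross → the east bank.
10. diplomat Gold crosses ← the west bank.
11. diplomat Gold, diplomat Green, and diplomat Red cross → the east bank.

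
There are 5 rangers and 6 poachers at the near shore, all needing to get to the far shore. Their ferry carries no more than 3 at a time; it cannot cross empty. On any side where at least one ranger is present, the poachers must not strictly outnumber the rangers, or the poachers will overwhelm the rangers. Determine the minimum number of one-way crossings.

The poachers already outnumber the rangers at the near shore before anyone moves, so the starting position itself is disallowed.

impossible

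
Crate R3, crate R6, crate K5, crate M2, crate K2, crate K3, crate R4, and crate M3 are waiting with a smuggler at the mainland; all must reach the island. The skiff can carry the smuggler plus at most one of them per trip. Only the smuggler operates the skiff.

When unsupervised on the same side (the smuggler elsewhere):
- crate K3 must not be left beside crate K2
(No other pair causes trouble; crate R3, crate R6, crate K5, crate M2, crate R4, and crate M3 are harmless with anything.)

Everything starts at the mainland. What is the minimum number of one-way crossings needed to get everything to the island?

15

Counting alone: the smuggler can take at most 1 across per trip to the island, so moving all 8 needs at least 8 loaded trips out, with a return between consecutive ones — at least 15 crossings.
The plan below uses exactly 15 crossings, so it is optimal:
1. Smuggler goes to the island with crate K2.  [the mainland: crate K3, crate K5, crate M2, crate M3, crate R3, crate R4, crate R6 | the island: crate K2]
2. Smuggler goes back to the mainland alone.  [the mainland: crate K3, crate K5, crate M2, crate M3, crate R3, crate R4, crate R6 | the island: crate K2]
3. Smuggler goes to the island with crate R3.  [the mainland: crate K3, crate K5, crate M2, crate M3, crate R4, crate R6 | the island: crate K2, crate R3]
4. Smuggler goes back to the mainland alone.  [the mainland: crate K3, crate K5, crate M2, crate M3, crate R4, crate R6 | the island: crate K2, crate R3]
5. Smuggler goes to the island with crate R6.  [the mainland: crate K3, crate K5, crate M2, crate M3, crate R4 | the island: crate K2, crate R3, crate R6]
6. Smuggler goes back to the mainland alone.  [the mainland: crate K3, crate K5, crate M2, crate M3, crate R4 | the island: crate K2, crate R3, crate R6]
7. Smuggler goes to the island with crate K5.  [the mainland: crate K3, crate M2, crate M3, crate R4 | the island: crate K2, crate K5, crate R3, crate R6]
8. Smuggler goes back to the mainland alone.  [the mainland: crate K3, crate M2, crate M3, crate R4 | the island: crate K2, crate K5, crate R3, crate R6]
9. Smuggler goes to the island with crate M2.  [the mainland: crate K3, crate M3, crate R4 | the island: crate K2, crate K5, crate M2, crate R3, crate R6]
10. Smuggler goes back to the mainland alone.  [the mainland: crate K3, crate M3, crate R4 | the island: crate K2, crate K5, crate M2, crate R3, crate R6]
11. Smuggler goes to the island with crate R4.  [the mainland: crate K3, crate M3 | the island: crate K2, crate K5, crate M2, crate R3, crate R4, crate R6]
12. Smuggler goes back to the mainland alone.  [the mainland: crate K3, crate M3 | the island: crate K2, crate K5, crate M2, crate R3, crate R4, crate R6]
13. Smuggler goes to the island with crate M3.  [the mainland: crate K3 | the island: crate K2, crate K5, crate M2, crate M3, crate R3, crate R4, crate R6]
14. Smuggler goes back to the mainland alone.  [the mainland: crate K3 | the island: crate K2, crate K5, crate M2, crate M3, crate R3, crate R4, crate R6]
15. Smuggler goes to the island with crate K3.  [the mainland: — | the island: crate K2, crate K3, crate K5, crate M2, crate M3, crate R3, crate R4, crate R6]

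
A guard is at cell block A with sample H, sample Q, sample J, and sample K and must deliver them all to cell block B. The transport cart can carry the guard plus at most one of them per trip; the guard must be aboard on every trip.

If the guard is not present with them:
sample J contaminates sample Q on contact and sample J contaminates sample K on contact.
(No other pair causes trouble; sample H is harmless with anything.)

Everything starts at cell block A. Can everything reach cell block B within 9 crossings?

Yes — this plan uses 9 crossings (≤ 9):
1. Guard goes to cell block B with sample J.  [cell block A: sample H, sample K, sample Q | cell block B: sample J]
2. Guard goes back to cell block A alone.  [cell block A: sample H, sample K, sample Q | cell block B: sample J]
3. Guard goes to cell block B with sample H.  [cell block A: sample K, sample Q | cell block B: sample H, sample J]
4. Guard goes back to cell block A alone.  [cell block A: sample K, sample Q | cell block B: sample H, sample J]
5. Guard goes to cell block B with sample Q.  [cell block A: sample K | cell block B: sample H, sample J, sample Q]
6. Guard goes back to cell block A with sample J.  [cell block A: sample J, sample K | cell block B: sample H, sample Q]
7. Guard goes to cell block B with sample K.  [cell block A: sample J | cell block B: sample H, sample K, sample Q]
8. Guard goes back to cell block A alone.  [cell block A: sample J | cell block B: sample H, sample K, sample Q]
9. Guard goes to cell block B with sample J.  [cell block A: — | cell block B: sample H, sample J, sample K, sample Q]

Yes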